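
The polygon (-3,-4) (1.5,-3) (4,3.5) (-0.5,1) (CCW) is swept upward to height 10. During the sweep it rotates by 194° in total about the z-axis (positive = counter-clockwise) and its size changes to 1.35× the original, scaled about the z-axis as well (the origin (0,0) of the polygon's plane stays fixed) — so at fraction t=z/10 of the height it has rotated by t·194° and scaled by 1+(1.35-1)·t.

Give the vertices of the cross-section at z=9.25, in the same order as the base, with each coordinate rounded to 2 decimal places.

t = z/height = 9.25/10 = 0.925
s = 1 + (scale-1)·z/height = 1 + (1.35-1)·9.25/10 = 1.323750
θ = twist·z/height = 194°·9.25/10 = 179.4500° = 3.131993 rad
cos θ = -0.999954, sin θ = 0.009599 (intermediates below are computed at full precision and shown rounded to 5 d.p.)
v1: (-3,-4) → rotate → (3.03826,3.97102) → ×s → (4.02189,5.25664) → (4.02,5.26)
v2: (1.5,-3) → rotate → (-1.47113,3.01426) → ×s → (-1.94741,3.99013) → (-1.95,3.99)
v3: (4,3.5) → rotate → (-4.03341,-3.46144) → ×s → (-5.33923,-4.58208) → (-5.34,-4.58)
v4: (-0.5,1) → rotate → (0.49038,-1.00475) → ×s → (0.64914,-1.33004) → (0.65,-1.33)

Cross-section at z=9.25: (4.02,5.26) (-1.95,3.99) (-5.34,-4.58) (0.65,-1.33)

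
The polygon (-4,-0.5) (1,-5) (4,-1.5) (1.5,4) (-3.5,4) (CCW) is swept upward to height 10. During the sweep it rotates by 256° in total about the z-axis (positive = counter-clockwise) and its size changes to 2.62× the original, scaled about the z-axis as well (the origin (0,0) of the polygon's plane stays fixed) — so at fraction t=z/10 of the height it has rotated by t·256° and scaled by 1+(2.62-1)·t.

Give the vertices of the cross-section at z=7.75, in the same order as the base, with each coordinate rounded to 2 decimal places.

Cross-section at z=7.75: (8.20,3.92) (-5.70,9.99) (-9.63,0.36) (-0.36,-9.63) (10.34,-6.07)

t = z/height = 7.75/10 = 0.775
s = 1 + (scale-1)·z/height = 1 + (2.62-1)·7.75/10 = 2.255500
θ = twist·z/height = 256°·7.75/10 = 198.4000° = 3.462733 rad
cos θ = -0.948876, sin θ = -0.315649 (intermediates below are computed at full precision and shown rounded to 5 d.p.)
v1: (-4,-0.5) → rotate → (3.63768,1.73703) → ×s → (8.20479,3.91788) → (8.20,3.92)
v2: (1,-5) → rotate → (-2.52712,4.42873) → ×s → (-5.69992,9.98900) → (-5.70,9.99)
v3: (4,-1.5) → rotate → (-4.26898,0.16072) → ×s → (-9.62868,0.36250) → (-9.63,0.36)
v4: (1.5,4) → rotate → (-0.16072,-4.26898) → ×s → (-0.36250,-9.62868) → (-0.36,-9.63)
v5: (-3.5,4) → rotate → (4.58366,-2.69073) → ×s → (10.33845,-6.06895) → (10.34,-6.07)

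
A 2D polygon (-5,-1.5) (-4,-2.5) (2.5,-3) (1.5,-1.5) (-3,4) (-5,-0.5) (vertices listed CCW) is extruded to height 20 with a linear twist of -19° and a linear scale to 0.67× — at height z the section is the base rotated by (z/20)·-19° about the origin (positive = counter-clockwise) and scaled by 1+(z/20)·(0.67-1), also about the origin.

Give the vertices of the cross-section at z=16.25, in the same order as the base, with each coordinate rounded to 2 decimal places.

t = z/height = 16.25/20 = 0.8125
s = 1 + (scale-1)·z/height = 1 + (0.67-1)·16.25/20 = 0.731875
θ = twist·z/height = -19°·16.25/20 = -15.4375° = -0.269435 rad
cos θ = 0.963921, sin θ = -0.266187 (intermediates below are computed at full precision and shown rounded to 5 d.p.)
v1: (-5,-1.5) → rotate → (-5.21889,-0.11495) → ×s → (-3.81957,-0.08413) → (-3.82,-0.08)
v2: (-4,-2.5) → rotate → (-4.52115,-1.34506) → ×s → (-3.30892,-0.98441) → (-3.31,-0.98)
v3: (2.5,-3) → rotate → (1.61124,-3.55723) → ×s → (1.17923,-2.60345) → (1.18,-2.60)
v4: (1.5,-1.5) → rotate → (1.04660,-1.84516) → ×s → (0.76598,-1.35043) → (0.77,-1.35)
v5: (-3,4) → rotate → (-1.82702,4.65425) → ×s → (-1.33715,3.40633) → (-1.34,3.41)
v6: (-5,-0.5) → rotate → (-4.95270,0.84897) → ×s → (-3.62476,0.62134) → (-3.62,0.62)

Cross-section at z=16.25: (-3.82,-0.08) (-3.31,-0.98) (1.18,-2.60) (0.77,-1.35) (-1.34,3.41) (-3.62,0.62)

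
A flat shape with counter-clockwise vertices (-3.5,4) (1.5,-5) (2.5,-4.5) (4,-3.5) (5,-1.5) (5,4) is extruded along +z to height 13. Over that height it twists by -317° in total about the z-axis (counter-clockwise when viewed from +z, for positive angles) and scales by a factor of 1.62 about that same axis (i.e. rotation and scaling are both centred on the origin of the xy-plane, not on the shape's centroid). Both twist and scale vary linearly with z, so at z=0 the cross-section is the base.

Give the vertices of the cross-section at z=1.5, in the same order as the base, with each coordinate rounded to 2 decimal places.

Cross-section at z=1.5: (-0.46,5.68) (-1.90,-5.26) (-0.72,-5.47) (1.21,-5.57) (3.34,-4.48) (6.86,0.25)

t = z/height = 1.5/13 = 0.115385
s = 1 + (scale-1)·z/height = 1 + (1.62-1)·1.5/13 = 1.071538
θ = twist·z/height = -317°·1.5/13 = -36.5769° = -0.638388 rad
cos θ = 0.803058, sin θ = -0.595901 (intermediates below are computed at full precision and shown rounded to 5 d.p.)
v1: (-3.5,4) → rotate → (-0.42710,5.29789) → ×s → (-0.45765,5.67689) → (-0.46,5.68)
v2: (1.5,-5) → rotate → (-1.77492,-4.90914) → ×s → (-1.90190,-5.26033) → (-1.90,-5.26)
v3: (2.5,-4.5) → rotate → (-0.67391,-5.10351) → ×s → (-0.72212,-5.46861) → (-0.72,-5.47)
v4: (4,-3.5) → rotate → (1.12658,-5.19431) → ×s → (1.20717,-5.56590) → (1.21,-5.57)
v5: (5,-1.5) → rotate → (3.12144,-4.18409) → ×s → (3.34474,-4.48342) → (3.34,-4.48)
v6: (5,4) → rotate → (6.39889,0.23272) → ×s → (6.85666,0.24937) → (6.86,0.25)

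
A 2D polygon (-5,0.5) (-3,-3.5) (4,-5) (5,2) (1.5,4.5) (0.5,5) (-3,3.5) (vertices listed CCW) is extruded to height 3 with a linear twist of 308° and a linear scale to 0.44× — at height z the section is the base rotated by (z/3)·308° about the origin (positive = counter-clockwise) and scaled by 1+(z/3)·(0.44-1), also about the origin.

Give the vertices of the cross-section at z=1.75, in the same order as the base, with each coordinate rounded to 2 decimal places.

t = z/height = 1.75/3 = 0.583333
s = 1 + (scale-1)·z/height = 1 + (0.44-1)·1.75/3 = 0.673333
θ = twist·z/height = 308°·1.75/3 = 179.6667° = 3.135775 rad
cos θ = -0.999983, sin θ = 0.005818 (intermediates below are computed at full precision and shown rounded to 5 d.p.)
v1: (-5,0.5) → rotate → (4.99701,-0.52908) → ×s → (3.36465,-0.35625) → (3.36,-0.36)
v2: (-3,-3.5) → rotate → (3.02031,3.48249) → ×s → (2.03368,2.34487) → (2.03,2.34)
v3: (4,-5) → rotate → (-3.97084,5.02319) → ×s → (-2.67370,3.38228) → (-2.67,3.38)
v4: (5,2) → rotate → (-5.01155,-1.97088) → ×s → (-3.37444,-1.32706) → (-3.37,-1.33)
v5: (1.5,4.5) → rotate → (-1.52615,-4.49120) → ×s → (-1.02761,-3.02407) → (-1.03,-3.02)
v6: (0.5,5) → rotate → (-0.52908,-4.99701) → ×s → (-0.35625,-3.36465) → (-0.36,-3.36)
v7: (-3,3.5) → rotate → (2.97959,-3.51739) → ×s → (2.00626,-2.36838) → (2.01,-2.37)

Cross-section at z=1.75: (3.36,-0.36) (2.03,2.34) (-2.67,3.38) (-3.37,-1.33) (-1.03,-3.02) (-0.36,-3.36) (2.01,-2.37)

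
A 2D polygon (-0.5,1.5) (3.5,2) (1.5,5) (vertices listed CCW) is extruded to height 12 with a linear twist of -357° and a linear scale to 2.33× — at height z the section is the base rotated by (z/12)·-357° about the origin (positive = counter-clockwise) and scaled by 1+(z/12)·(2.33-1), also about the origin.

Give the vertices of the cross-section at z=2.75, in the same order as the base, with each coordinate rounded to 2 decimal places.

Cross-section at z=2.75: (1.84,0.92) (3.23,-4.15) (6.74,-1.01)

t = z/height = 2.75/12 = 0.229167
s = 1 + (scale-1)·z/height = 1 + (2.33-1)·2.75/12 = 1.304792
θ = twist·z/height = -357°·2.75/12 = -81.8125° = -1.427897 rad
cos θ = 0.142413, sin θ = -0.989807 (intermediates below are computed at full precision and shown rounded to 5 d.p.)
v1: (-0.5,1.5) → rotate → (1.41350,0.70852) → ×s → (1.84433,0.92448) → (1.84,0.92)
v2: (3.5,2) → rotate → (2.47806,-3.17950) → ×s → (3.23335,-4.14858) → (3.23,-4.15)
v3: (1.5,5) → rotate → (5.16266,-0.77265) → ×s → (6.73619,-1.00814) → (6.74,-1.01)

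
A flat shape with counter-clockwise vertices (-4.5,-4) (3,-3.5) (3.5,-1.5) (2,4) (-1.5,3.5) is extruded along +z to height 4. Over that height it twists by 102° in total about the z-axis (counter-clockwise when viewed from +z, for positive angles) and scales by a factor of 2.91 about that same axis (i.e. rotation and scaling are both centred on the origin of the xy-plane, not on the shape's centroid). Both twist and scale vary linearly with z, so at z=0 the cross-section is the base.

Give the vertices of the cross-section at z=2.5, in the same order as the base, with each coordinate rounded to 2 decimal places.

Cross-section at z=2.5: (3.50,-12.73) (9.80,2.51) (6.35,5.43) (-5.93,7.82) (-8.34,0.44)

t = z/height = 2.5/4 = 0.625
s = 1 + (scale-1)·z/height = 1 + (2.91-1)·2.5/4 = 2.193750
θ = twist·z/height = 102°·2.5/4 = 63.7500° = 1.112647 rad
cos θ = 0.442289, sin θ = 0.896873 (intermediates below are computed at full precision and shown rounded to 5 d.p.)
v1: (-4.5,-4) → rotate → (1.59719,-5.80508) → ×s → (3.50384,-12.73490) → (3.50,-12.73)
v2: (3,-3.5) → rotate → (4.46592,1.14261) → ×s → (9.79711,2.50660) → (9.80,2.51)
v3: (3.5,-1.5) → rotate → (2.89332,2.47562) → ×s → (6.34722,5.43089) → (6.35,5.43)
v4: (2,4) → rotate → (-2.70291,3.56290) → ×s → (-5.92952,7.81611) → (-5.93,7.82)
v5: (-1.5,3.5) → rotate → (-3.80249,0.20270) → ×s → (-8.34171,0.44468) → (-8.34,0.44)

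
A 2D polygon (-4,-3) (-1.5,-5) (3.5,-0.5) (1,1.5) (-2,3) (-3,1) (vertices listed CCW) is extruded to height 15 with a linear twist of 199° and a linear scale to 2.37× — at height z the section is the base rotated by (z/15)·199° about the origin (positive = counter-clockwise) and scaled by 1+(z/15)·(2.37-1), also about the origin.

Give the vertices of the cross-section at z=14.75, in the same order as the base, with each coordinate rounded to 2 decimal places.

t = z/height = 14.75/15 = 0.983333
s = 1 + (scale-1)·z/height = 1 + (2.37-1)·14.75/15 = 2.347167
θ = twist·z/height = 199°·14.75/15 = 195.6833° = 3.415318 rad
cos θ = -0.962770, sin θ = -0.270320 (intermediates below are computed at full precision and shown rounded to 5 d.p.)
v1: (-4,-3) → rotate → (3.04012,3.96959) → ×s → (7.13567,9.31730) → (7.14,9.32)
v2: (-1.5,-5) → rotate → (0.09255,5.21933) → ×s → (0.21724,12.25064) → (0.22,12.25)
v3: (3.5,-0.5) → rotate → (-3.50486,-0.46474) → ×s → (-8.22648,-1.09081) → (-8.23,-1.09)
v4: (1,1.5) → rotate → (-0.55729,-1.71448) → ×s → (-1.30805,-4.02416) → (-1.31,-4.02)
v5: (-2,3) → rotate → (2.73650,-2.34767) → ×s → (6.42303,-5.51037) → (6.42,-5.51)
v6: (-3,1) → rotate → (3.15863,-0.15181) → ×s → (7.41383,-0.35632) → (7.41,-0.36)

Cross-section at z=14.75: (7.14,9.32) (0.22,12.25) (-8.23,-1.09) (-1.31,-4.02) (6.42,-5.51) (7.41,-0.36)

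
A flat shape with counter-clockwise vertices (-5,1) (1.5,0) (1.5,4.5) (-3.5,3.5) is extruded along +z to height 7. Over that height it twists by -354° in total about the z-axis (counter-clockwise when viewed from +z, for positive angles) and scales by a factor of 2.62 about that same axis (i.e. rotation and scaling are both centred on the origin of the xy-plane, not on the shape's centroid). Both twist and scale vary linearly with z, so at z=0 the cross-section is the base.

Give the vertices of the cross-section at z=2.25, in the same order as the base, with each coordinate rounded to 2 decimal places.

t = z/height = 2.25/7 = 0.321429
s = 1 + (scale-1)·z/height = 1 + (2.62-1)·2.25/7 = 1.520714
θ = twist·z/height = -354°·2.25/7 = -113.7857° = -1.985935 rad
cos θ = -0.403317, sin θ = -0.915060 (intermediates below are computed at full precision and shown rounded to 5 d.p.)
v1: (-5,1) → rotate → (2.93165,4.17198) → ×s → (4.45820,6.34440) → (4.46,6.34)
v2: (1.5,0) → rotate → (-0.60498,-1.37259) → ×s → (-0.92000,-2.08732) → (-0.92,-2.09)
v3: (1.5,4.5) → rotate → (3.51280,-3.18752) → ×s → (5.34196,-4.84730) → (5.34,-4.85)
v4: (-3.5,3.5) → rotate → (4.61432,1.79110) → ×s → (7.01706,2.72375) → (7.02,2.72)

Cross-section at z=2.25: (4.46,6.34) (-0.92,-2.09) (5.34,-4.85) (7.02,2.72)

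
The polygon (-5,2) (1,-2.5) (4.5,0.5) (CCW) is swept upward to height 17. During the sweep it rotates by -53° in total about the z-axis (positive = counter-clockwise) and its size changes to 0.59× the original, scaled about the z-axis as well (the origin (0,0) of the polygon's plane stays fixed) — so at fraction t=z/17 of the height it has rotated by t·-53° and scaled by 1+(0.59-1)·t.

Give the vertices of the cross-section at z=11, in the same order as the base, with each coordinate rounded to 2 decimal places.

Cross-section at z=11: (-2.21,3.28) (-0.43,-1.93) (2.94,-1.56)

t = z/height = 11/17 = 0.647059
s = 1 + (scale-1)·z/height = 1 + (0.59-1)·11/17 = 0.734706
θ = twist·z/height = -53°·11/17 = -34.2941° = -0.598545 rad
cos θ = 0.826156, sin θ = -0.563441 (intermediates below are computed at full precision and shown rounded to 5 d.p.)
v1: (-5,2) → rotate → (-3.00390,4.46952) → ×s → (-2.20698,3.28378) → (-2.21,3.28)
v2: (1,-2.5) → rotate → (-0.58245,-2.62883) → ×s → (-0.42793,-1.93142) → (-0.43,-1.93)
v3: (4.5,0.5) → rotate → (3.99942,-2.12241) → ×s → (2.93840,-1.55935) → (2.94,-1.56)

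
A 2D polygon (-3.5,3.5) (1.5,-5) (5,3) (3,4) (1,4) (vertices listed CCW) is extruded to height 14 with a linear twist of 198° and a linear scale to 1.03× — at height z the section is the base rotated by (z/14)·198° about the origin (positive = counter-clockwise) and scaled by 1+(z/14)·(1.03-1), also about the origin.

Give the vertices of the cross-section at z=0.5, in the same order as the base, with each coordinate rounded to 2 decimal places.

t = z/height = 0.5/14 = 0.0357143
s = 1 + (scale-1)·z/height = 1 + (1.03-1)·0.5/14 = 1.001071
θ = twist·z/height = 198°·0.5/14 = 7.0714° = 0.123420 rad
cos θ = 0.992393, sin θ = 0.123107 (intermediates below are computed at full precision and shown rounded to 5 d.p.)
v1: (-3.5,3.5) → rotate → (-3.90425,3.04250) → ×s → (-3.90843,3.04576) → (-3.91,3.05)
v2: (1.5,-5) → rotate → (2.10412,-4.77731) → ×s → (2.10638,-4.78243) → (2.11,-4.78)
v3: (5,3) → rotate → (4.59265,3.59271) → ×s → (4.59757,3.59656) → (4.60,3.60)
v4: (3,4) → rotate → (2.48475,4.33889) → ×s → (2.48742,4.34354) → (2.49,4.34)
v5: (1,4) → rotate → (0.49997,4.09268) → ×s → (0.50050,4.09707) → (0.50,4.10)

Cross-section at z=0.5: (-3.91,3.05) (2.11,-4.78) (4.60,3.60) (2.49,4.34) (0.50,4.10)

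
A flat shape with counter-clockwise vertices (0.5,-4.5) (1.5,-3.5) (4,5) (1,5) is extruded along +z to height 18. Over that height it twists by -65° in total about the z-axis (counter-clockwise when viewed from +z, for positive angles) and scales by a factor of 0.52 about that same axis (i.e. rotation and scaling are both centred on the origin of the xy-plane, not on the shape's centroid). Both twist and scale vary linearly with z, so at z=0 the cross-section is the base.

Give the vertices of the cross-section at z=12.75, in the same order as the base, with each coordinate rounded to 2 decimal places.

t = z/height = 12.75/18 = 0.708333
s = 1 + (scale-1)·z/height = 1 + (0.52-1)·12.75/18 = 0.660000
θ = twist·z/height = -65°·12.75/18 = -46.0417° = -0.803579 rad
cos θ = 0.694135, sin θ = -0.719845 (intermediates below are computed at full precision and shown rounded to 5 d.p.)
v1: (0.5,-4.5) → rotate → (-2.89223,-3.48353) → ×s → (-1.90887,-2.29913) → (-1.91,-2.30)
v2: (1.5,-3.5) → rotate → (-1.47825,-3.50924) → ×s → (-0.97565,-2.31610) → (-0.98,-2.32)
v3: (4,5) → rotate → (6.37576,0.59130) → ×s → (4.20800,0.39026) → (4.21,0.39)
v4: (1,5) → rotate → (4.29336,2.75083) → ×s → (2.83362,1.81555) → (2.83,1.82)

Cross-section at z=12.75: (-1.91,-2.30) (-0.98,-2.32) (4.21,0.39) (2.83,1.82)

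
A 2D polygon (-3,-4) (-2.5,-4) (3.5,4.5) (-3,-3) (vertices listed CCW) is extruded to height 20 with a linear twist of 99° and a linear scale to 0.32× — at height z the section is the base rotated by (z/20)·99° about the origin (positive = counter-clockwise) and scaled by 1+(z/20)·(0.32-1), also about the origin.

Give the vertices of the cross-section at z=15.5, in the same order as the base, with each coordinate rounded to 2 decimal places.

t = z/height = 15.5/20 = 0.775
s = 1 + (scale-1)·z/height = 1 + (0.32-1)·15.5/20 = 0.473000
θ = twist·z/height = 99°·15.5/20 = 76.7250° = 1.339104 rad
cos θ = 0.229625, sin θ = 0.973279 (intermediates below are computed at full precision and shown rounded to 5 d.p.)
v1: (-3,-4) → rotate → (3.20424,-3.83834) → ×s → (1.51561,-1.81553) → (1.52,-1.82)
v2: (-2.5,-4) → rotate → (3.31905,-3.35170) → ×s → (1.56991,-1.58535) → (1.57,-1.59)
v3: (3.5,4.5) → rotate → (-3.57607,4.43979) → ×s → (-1.69148,2.10002) → (-1.69,2.10)
v4: (-3,-3) → rotate → (2.23096,-3.60871) → ×s → (1.05525,-1.70692) → (1.06,-1.71)

Cross-section at z=15.5: (1.52,-1.82) (1.57,-1.59) (-1.69,2.10) (1.06,-1.71)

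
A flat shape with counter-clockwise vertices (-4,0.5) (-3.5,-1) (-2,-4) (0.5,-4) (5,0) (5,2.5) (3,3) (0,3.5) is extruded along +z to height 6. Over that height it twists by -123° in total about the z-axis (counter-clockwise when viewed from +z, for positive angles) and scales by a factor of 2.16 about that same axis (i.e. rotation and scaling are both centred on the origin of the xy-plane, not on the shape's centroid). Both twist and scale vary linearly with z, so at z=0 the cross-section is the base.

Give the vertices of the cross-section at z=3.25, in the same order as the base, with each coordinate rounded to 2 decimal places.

t = z/height = 3.25/6 = 0.541667
s = 1 + (scale-1)·z/height = 1 + (2.16-1)·3.25/6 = 1.628333
θ = twist·z/height = -123°·3.25/6 = -66.6250° = -1.162826 rad
cos θ = 0.396747, sin θ = -0.917928 (intermediates below are computed at full precision and shown rounded to 5 d.p.)
v1: (-4,0.5) → rotate → (-1.12803,3.87009) → ×s → (-1.83680,6.30179) → (-1.84,6.30)
v2: (-3.5,-1) → rotate → (-2.30654,2.81600) → ×s → (-3.75582,4.58539) → (-3.76,4.59)
v3: (-2,-4) → rotate → (-4.46521,0.24887) → ×s → (-7.27084,0.40524) → (-7.27,0.41)
v4: (0.5,-4) → rotate → (-3.47334,-2.04595) → ×s → (-5.65575,-3.33149) → (-5.66,-3.33)
v5: (5,0) → rotate → (1.98374,-4.58964) → ×s → (3.23019,-7.47346) → (3.23,-7.47)
v6: (5,2.5) → rotate → (4.27856,-3.59777) → ×s → (6.96692,-5.85837) → (6.97,-5.86)
v7: (3,3) → rotate → (3.94403,-1.56354) → ×s → (6.42219,-2.54597) → (6.42,-2.55)
v8: (0,3.5) → rotate → (3.21275,1.38862) → ×s → (5.23142,2.26113) → (5.23,2.26)

Cross-section at z=3.25: (-1.84,6.30) (-3.76,4.59) (-7.27,0.41) (-5.66,-3.33) (3.23,-7.47) (6.97,-5.86) (6.42,-2.55) (5.23,2.26)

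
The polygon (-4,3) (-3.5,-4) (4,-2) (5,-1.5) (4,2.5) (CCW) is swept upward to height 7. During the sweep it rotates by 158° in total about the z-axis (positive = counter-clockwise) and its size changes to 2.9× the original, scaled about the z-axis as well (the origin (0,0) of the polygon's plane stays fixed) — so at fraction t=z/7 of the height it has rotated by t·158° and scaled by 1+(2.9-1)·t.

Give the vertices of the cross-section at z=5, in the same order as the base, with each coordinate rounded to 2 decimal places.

t = z/height = 5/7 = 0.714286
s = 1 + (scale-1)·z/height = 1 + (2.9-1)·5/7 = 2.357143
θ = twist·z/height = 158°·5/7 = 112.8571° = 1.969729 rad
cos θ = -0.388435, sin θ = 0.921476 (intermediates below are computed at full precision and shown rounded to 5 d.p.)
v1: (-4,3) → rotate → (-1.21069,-4.85121) → ×s → (-2.85377,-11.43499) → (-2.85,-11.43)
v2: (-3.5,-4) → rotate → (5.04543,-1.67143) → ×s → (11.89279,-3.93979) → (11.89,-3.94)
v3: (4,-2) → rotate → (0.28921,4.46277) → ×s → (0.68172,10.51940) → (0.68,10.52)
v4: (5,-1.5) → rotate → (-0.55996,5.19003) → ×s → (-1.31990,12.23365) → (-1.32,12.23)
v5: (4,2.5) → rotate → (-3.85743,2.71482) → ×s → (-9.09251,6.39921) → (-9.09,6.40)

Cross-section at z=5: (-2.85,-11.43) (11.89,-3.94) (0.68,10.52) (-1.32,12.23) (-9.09,6.40)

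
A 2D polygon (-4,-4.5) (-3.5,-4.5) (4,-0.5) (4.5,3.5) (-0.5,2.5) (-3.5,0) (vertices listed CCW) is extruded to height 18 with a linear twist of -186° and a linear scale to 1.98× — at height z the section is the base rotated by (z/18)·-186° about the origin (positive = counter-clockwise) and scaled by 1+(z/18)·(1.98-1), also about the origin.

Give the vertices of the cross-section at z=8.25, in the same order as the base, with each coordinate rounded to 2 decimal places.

Cross-section at z=8.25: (-6.98,5.24) (-6.92,4.51) (-0.24,-5.84) (5.59,-6.08) (3.55,1.02) (-0.42,5.05)

t = z/height = 8.25/18 = 0.458333
s = 1 + (scale-1)·z/height = 1 + (1.98-1)·8.25/18 = 1.449167
θ = twist·z/height = -186°·8.25/18 = -85.2500° = -1.487893 rad
cos θ = 0.082808, sin θ = -0.996566 (intermediates below are computed at full precision and shown rounded to 5 d.p.)
v1: (-4,-4.5) → rotate → (-4.81578,3.61363) → ×s → (-6.97886,5.23675) → (-6.98,5.24)
v2: (-3.5,-4.5) → rotate → (-4.77437,3.11534) → ×s → (-6.91886,4.51465) → (-6.92,4.51)
v3: (4,-0.5) → rotate → (-0.16705,-4.02767) → ×s → (-0.24208,-5.83676) → (-0.24,-5.84)
v4: (4.5,3.5) → rotate → (3.86062,-4.19472) → ×s → (5.59468,-6.07884) → (5.59,-6.08)
v5: (-0.5,2.5) → rotate → (2.45001,0.70530) → ×s → (3.55047,1.02210) → (3.55,1.02)
v6: (-3.5,0) → rotate → (-0.28983,3.48798) → ×s → (-0.42001,5.05466) → (-0.42,5.05)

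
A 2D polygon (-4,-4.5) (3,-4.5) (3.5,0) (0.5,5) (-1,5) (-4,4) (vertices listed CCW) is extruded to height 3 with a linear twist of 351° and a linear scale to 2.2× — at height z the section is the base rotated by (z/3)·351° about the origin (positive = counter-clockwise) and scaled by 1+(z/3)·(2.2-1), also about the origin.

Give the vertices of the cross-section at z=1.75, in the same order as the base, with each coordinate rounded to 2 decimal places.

t = z/height = 1.75/3 = 0.583333
s = 1 + (scale-1)·z/height = 1 + (2.2-1)·1.75/3 = 1.700000
θ = twist·z/height = 351°·1.75/3 = 204.7500° = 3.573562 rad
cos θ = -0.908143, sin θ = -0.418660 (intermediates below are computed at full precision and shown rounded to 5 d.p.)
v1: (-4,-4.5) → rotate → (1.74860,5.76128) → ×s → (2.97263,9.79418) → (2.97,9.79)
v2: (3,-4.5) → rotate → (-4.60840,2.83067) → ×s → (-7.83428,4.81213) → (-7.83,4.81)
v3: (3.5,0) → rotate → (-3.17850,-1.46531) → ×s → (-5.40345,-2.49103) → (-5.40,-2.49)
v4: (0.5,5) → rotate → (1.63923,-4.75005) → ×s → (2.78669,-8.07508) → (2.79,-8.08)
v5: (-1,5) → rotate → (3.00144,-4.12206) → ×s → (5.10245,-7.00750) → (5.10,-7.01)
v6: (-4,4) → rotate → (5.30721,-1.95793) → ×s → (9.02226,-3.32849) → (9.02,-3.33)

Cross-section at z=1.75: (2.97,9.79) (-7.83,4.81) (-5.40,-2.49) (2.79,-8.08) (5.10,-7.01) (9.02,-3.33)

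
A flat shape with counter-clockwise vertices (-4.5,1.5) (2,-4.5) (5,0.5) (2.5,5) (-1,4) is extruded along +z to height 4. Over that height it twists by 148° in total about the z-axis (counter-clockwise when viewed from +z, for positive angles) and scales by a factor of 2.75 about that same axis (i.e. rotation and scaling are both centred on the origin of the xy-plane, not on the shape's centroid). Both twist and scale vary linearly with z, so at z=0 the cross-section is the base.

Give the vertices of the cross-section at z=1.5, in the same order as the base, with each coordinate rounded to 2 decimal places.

Cross-section at z=1.5: (-6.27,-4.74) (8.02,-1.49) (4.01,7.29) (-4.48,8.10) (-6.40,2.39)

t = z/height = 1.5/4 = 0.375
s = 1 + (scale-1)·z/height = 1 + (2.75-1)·1.5/4 = 1.656250
θ = twist·z/height = 148°·1.5/4 = 55.5000° = 0.968658 rad
cos θ = 0.566406, sin θ = 0.824126 (intermediates below are computed at full precision and shown rounded to 5 d.p.)
v1: (-4.5,1.5) → rotate → (-3.78502,-2.85896) → ×s → (-6.26893,-4.73515) → (-6.27,-4.74)
v2: (2,-4.5) → rotate → (4.84138,-0.90058) → ×s → (8.01854,-1.49158) → (8.02,-1.49)
v3: (5,0.5) → rotate → (2.41997,4.40383) → ×s → (4.00807,7.29385) → (4.01,7.29)
v4: (2.5,5) → rotate → (-2.70462,4.89235) → ×s → (-4.47952,8.10295) → (-4.48,8.10)
v5: (-1,4) → rotate → (-3.86291,1.44150) → ×s → (-6.39795,2.38748) → (-6.40,2.39)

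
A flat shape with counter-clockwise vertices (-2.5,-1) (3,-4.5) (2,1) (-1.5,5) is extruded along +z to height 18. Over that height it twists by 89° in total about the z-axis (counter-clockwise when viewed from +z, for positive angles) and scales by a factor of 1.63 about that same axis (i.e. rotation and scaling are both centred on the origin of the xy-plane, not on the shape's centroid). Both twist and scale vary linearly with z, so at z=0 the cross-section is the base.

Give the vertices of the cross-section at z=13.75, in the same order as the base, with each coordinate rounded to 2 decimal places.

Cross-section at z=13.75: (-0.01,-3.99) (7.85,1.62) (-0.26,3.30) (-7.70,0.72)

t = z/height = 13.75/18 = 0.763889
s = 1 + (scale-1)·z/height = 1 + (1.63-1)·13.75/18 = 1.481250
θ = twist·z/height = 89°·13.75/18 = 67.9861° = 1.186581 rad
cos θ = 0.374831, sin θ = 0.927093 (intermediates below are computed at full precision and shown rounded to 5 d.p.)
v1: (-2.5,-1) → rotate → (-0.00999,-2.69256) → ×s → (-0.01479,-3.98836) → (-0.01,-3.99)
v2: (3,-4.5) → rotate → (5.29641,1.09454) → ×s → (7.84531,1.62128) → (7.85,1.62)
v3: (2,1) → rotate → (-0.17743,2.22902) → ×s → (-0.26282,3.30173) → (-0.26,3.30)
v4: (-1.5,5) → rotate → (-5.19771,0.48352) → ×s → (-7.69911,0.71621) → (-7.70,0.72)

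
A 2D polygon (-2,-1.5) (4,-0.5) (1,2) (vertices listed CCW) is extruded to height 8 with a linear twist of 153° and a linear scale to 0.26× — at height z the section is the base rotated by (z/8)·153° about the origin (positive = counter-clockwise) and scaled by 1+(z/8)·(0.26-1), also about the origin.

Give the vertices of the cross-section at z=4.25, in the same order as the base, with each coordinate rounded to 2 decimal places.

t = z/height = 4.25/8 = 0.53125
s = 1 + (scale-1)·z/height = 1 + (0.26-1)·4.25/8 = 0.606875
θ = twist·z/height = 153°·4.25/8 = 81.2813° = 1.418625 rad
cos θ = 0.151584, sin θ = 0.988444 (intermediates below are computed at full precision and shown rounded to 5 d.p.)
v1: (-2,-1.5) → rotate → (1.17950,-2.20427) → ×s → (0.71581,-1.33771) → (0.72,-1.34)
v2: (4,-0.5) → rotate → (1.10056,3.87799) → ×s → (0.66790,2.35345) → (0.67,2.35)
v3: (1,2) → rotate → (-1.82530,1.29161) → ×s → (-1.10773,0.78385) → (-1.11,0.78)

Cross-section at z=4.25: (0.72,-1.34) (0.67,2.35) (-1.11,0.78)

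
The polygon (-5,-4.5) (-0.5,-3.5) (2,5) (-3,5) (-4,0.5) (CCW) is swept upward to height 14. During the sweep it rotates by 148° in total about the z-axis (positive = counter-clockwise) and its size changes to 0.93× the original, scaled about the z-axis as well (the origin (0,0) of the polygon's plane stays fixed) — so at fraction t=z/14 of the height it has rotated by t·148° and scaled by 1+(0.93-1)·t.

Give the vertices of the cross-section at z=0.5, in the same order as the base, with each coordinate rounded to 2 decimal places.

t = z/height = 0.5/14 = 0.0357143
s = 1 + (scale-1)·z/height = 1 + (0.93-1)·0.5/14 = 0.997500
θ = twist·z/height = 148°·0.5/14 = 5.2857° = 0.092253 rad
cos θ = 0.995748, sin θ = 0.092122 (intermediates below are computed at full precision and shown rounded to 5 d.p.)
v1: (-5,-4.5) → rotate → (-4.56419,-4.94148) → ×s → (-4.55278,-4.92912) → (-4.55,-4.93)
v2: (-0.5,-3.5) → rotate → (-0.17545,-3.53118) → ×s → (-0.17501,-3.52235) → (-0.18,-3.52)
v3: (2,5) → rotate → (1.53088,5.16298) → ×s → (1.52706,5.15008) → (1.53,5.15)
v4: (-3,5) → rotate → (-3.44785,4.70237) → ×s → (-3.43924,4.69062) → (-3.44,4.69)
v5: (-4,0.5) → rotate → (-4.02905,0.12938) → ×s → (-4.01898,0.12906) → (-4.02,0.13)

Cross-section at z=0.5: (-4.55,-4.93) (-0.18,-3.52) (1.53,5.15) (-3.44,4.69) (-4.02,0.13)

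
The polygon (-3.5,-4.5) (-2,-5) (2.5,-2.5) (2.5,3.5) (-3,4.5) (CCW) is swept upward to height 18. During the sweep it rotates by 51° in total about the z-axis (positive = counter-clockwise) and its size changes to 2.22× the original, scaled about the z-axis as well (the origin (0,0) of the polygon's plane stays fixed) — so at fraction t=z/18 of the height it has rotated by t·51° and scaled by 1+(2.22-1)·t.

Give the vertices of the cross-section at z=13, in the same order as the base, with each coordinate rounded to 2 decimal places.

Cross-section at z=13: (-0.19,-10.72) (2.63,-9.78) (6.58,-0.94) (-0.18,8.09) (-9.59,3.39)

t = z/height = 13/18 = 0.722222
s = 1 + (scale-1)·z/height = 1 + (2.22-1)·13/18 = 1.881111
θ = twist·z/height = 51°·13/18 = 36.8333° = 0.642863 rad
cos θ = 0.800383, sin θ = 0.599489 (intermediates below are computed at full precision and shown rounded to 5 d.p.)
v1: (-3.5,-4.5) → rotate → (-0.10364,-5.69994) → ×s → (-0.19495,-10.72221) → (-0.19,-10.72)
v2: (-2,-5) → rotate → (1.39668,-5.20089) → ×s → (2.62731,-9.78346) → (2.63,-9.78)
v3: (2.5,-2.5) → rotate → (3.49968,-0.50223) → ×s → (6.58329,-0.94476) → (6.58,-0.94)
v4: (2.5,3.5) → rotate → (-0.09726,4.30006) → ×s → (-0.18295,8.08890) → (-0.18,8.09)
v5: (-3,4.5) → rotate → (-5.09885,1.80325) → ×s → (-9.59150,3.39212) → (-9.59,3.39)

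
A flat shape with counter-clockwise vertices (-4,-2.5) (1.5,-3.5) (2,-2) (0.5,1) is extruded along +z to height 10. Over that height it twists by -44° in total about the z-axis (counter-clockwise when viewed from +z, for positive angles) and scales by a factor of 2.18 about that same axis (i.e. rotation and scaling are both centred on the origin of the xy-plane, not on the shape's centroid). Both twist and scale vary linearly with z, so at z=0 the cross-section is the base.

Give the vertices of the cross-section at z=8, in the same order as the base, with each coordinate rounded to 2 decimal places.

Cross-section at z=8: (-9.16,0.51) (-1.54,-7.24) (0.94,-5.42) (1.91,1.03)

t = z/height = 8/10 = 0.8
s = 1 + (scale-1)·z/height = 1 + (2.18-1)·8/10 = 1.944000
θ = twist·z/height = -44°·8/10 = -35.2000° = -0.614356 rad
cos θ = 0.817145, sin θ = -0.576432 (intermediates below are computed at full precision and shown rounded to 5 d.p.)
v1: (-4,-2.5) → rotate → (-4.70966,0.26287) → ×s → (-9.15558,0.51101) → (-9.16,0.51)
v2: (1.5,-3.5) → rotate → (-0.79180,-3.72466) → ×s → (-1.53925,-7.24073) → (-1.54,-7.24)
v3: (2,-2) → rotate → (0.48143,-2.78715) → ×s → (0.93589,-5.41823) → (0.94,-5.42)
v4: (0.5,1) → rotate → (0.98500,0.52893) → ×s → (1.91485,1.02824) → (1.91,1.03)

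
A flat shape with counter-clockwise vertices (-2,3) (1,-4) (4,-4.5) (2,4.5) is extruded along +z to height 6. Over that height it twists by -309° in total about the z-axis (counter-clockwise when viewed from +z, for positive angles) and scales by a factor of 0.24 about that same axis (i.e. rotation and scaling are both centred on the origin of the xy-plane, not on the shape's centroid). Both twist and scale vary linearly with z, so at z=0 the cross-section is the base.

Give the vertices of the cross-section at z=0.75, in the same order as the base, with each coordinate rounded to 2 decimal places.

t = z/height = 0.75/6 = 0.125
s = 1 + (scale-1)·z/height = 1 + (0.24-1)·0.75/6 = 0.905000
θ = twist·z/height = -309°·0.75/6 = -38.6250° = -0.674133 rad
cos θ = 0.781248, sin θ = -0.624221 (intermediates below are computed at full precision and shown rounded to 5 d.p.)
v1: (-2,3) → rotate → (0.31017,3.59219) → ×s → (0.28070,3.25093) → (0.28,3.25)
v2: (1,-4) → rotate → (-1.71563,-3.74921) → ×s → (-1.55265,-3.39304) → (-1.55,-3.39)
v3: (4,-4.5) → rotate → (0.31600,-6.01250) → ×s → (0.28598,-5.44131) → (0.29,-5.44)
v4: (2,4.5) → rotate → (4.37149,2.26718) → ×s → (3.95620,2.05179) → (3.96,2.05)

Cross-section at z=0.75: (0.28,3.25) (-1.55,-3.39) (0.29,-5.44) (3.96,2.05)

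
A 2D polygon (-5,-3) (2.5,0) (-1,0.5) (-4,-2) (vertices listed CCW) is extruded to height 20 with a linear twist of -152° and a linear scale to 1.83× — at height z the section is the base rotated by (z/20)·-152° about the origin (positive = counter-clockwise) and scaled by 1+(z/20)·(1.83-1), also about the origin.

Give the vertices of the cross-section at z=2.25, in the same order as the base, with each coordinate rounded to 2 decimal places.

Cross-section at z=2.25: (-6.19,-1.53) (2.61,-0.80) (-0.88,0.84) (-4.82,-0.80)

t = z/height = 2.25/20 = 0.1125
s = 1 + (scale-1)·z/height = 1 + (1.83-1)·2.25/20 = 1.093375
θ = twist·z/height = -152°·2.25/20 = -17.1000° = -0.298451 rad
cos θ = 0.955793, sin θ = -0.294040 (intermediates below are computed at full precision and shown rounded to 5 d.p.)
v1: (-5,-3) → rotate → (-5.66109,-1.39718) → ×s → (-6.18969,-1.52764) → (-6.19,-1.53)
v2: (2.5,0) → rotate → (2.38948,-0.73510) → ×s → (2.61260,-0.80374) → (2.61,-0.80)
v3: (-1,0.5) → rotate → (-0.80877,0.77194) → ×s → (-0.88429,0.84402) → (-0.88,0.84)
v4: (-4,-2) → rotate → (-4.41125,-0.73542) → ×s → (-4.82315,-0.80410) → (-4.82,-0.80)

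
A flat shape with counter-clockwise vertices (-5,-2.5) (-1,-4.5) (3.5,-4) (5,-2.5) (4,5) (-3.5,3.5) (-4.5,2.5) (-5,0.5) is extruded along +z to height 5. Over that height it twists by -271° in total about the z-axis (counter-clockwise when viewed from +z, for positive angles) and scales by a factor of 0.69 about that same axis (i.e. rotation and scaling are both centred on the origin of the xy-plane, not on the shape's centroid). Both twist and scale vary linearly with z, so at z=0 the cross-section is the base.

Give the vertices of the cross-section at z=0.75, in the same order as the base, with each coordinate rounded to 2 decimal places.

t = z/height = 0.75/5 = 0.15
s = 1 + (scale-1)·z/height = 1 + (0.69-1)·0.75/5 = 0.953500
θ = twist·z/height = -271°·0.75/5 = -40.6500° = -0.709476 rad
cos θ = 0.758703, sin θ = -0.651437 (intermediates below are computed at full precision and shown rounded to 5 d.p.)
v1: (-5,-2.5) → rotate → (-5.42211,1.36043) → ×s → (-5.16998,1.29717) → (-5.17,1.30)
v2: (-1,-4.5) → rotate → (-3.69017,-2.76273) → ×s → (-3.51857,-2.63426) → (-3.52,-2.63)
v3: (3.5,-4) → rotate → (0.04971,-5.31484) → ×s → (0.04740,-5.06770) → (0.05,-5.07)
v4: (5,-2.5) → rotate → (2.16492,-5.15394) → ×s → (2.06426,-4.91428) → (2.06,-4.91)
v5: (4,5) → rotate → (6.29200,1.18777) → ×s → (5.99942,1.13254) → (6.00,1.13)
v6: (-3.5,3.5) → rotate → (-0.37543,4.93549) → ×s → (-0.35798,4.70599) → (-0.36,4.71)
v7: (-4.5,2.5) → rotate → (-1.78557,4.82822) → ×s → (-1.70254,4.60371) → (-1.70,4.60)
v8: (-5,0.5) → rotate → (-3.46780,3.63653) → ×s → (-3.30654,3.46744) → (-3.31,3.47)

Cross-section at z=0.75: (-5.17,1.30) (-3.52,-2.63) (0.05,-5.07) (2.06,-4.91) (6.00,1.13) (-0.36,4.71) (-1.70,4.60) (-3.31,3.47)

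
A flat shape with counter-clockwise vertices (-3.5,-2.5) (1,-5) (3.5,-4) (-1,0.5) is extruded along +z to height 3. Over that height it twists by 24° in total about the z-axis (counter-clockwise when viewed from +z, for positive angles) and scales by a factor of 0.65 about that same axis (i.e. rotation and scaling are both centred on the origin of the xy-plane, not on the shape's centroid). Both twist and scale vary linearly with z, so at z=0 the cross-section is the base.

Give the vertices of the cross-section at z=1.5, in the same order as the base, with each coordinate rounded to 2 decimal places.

t = z/height = 1.5/3 = 0.5
s = 1 + (scale-1)·z/height = 1 + (0.65-1)·1.5/3 = 0.825000
θ = twist·z/height = 24°·1.5/3 = 12.0000° = 0.209440 rad
cos θ = 0.978148, sin θ = 0.207912 (intermediates below are computed at full precision and shown rounded to 5 d.p.)
v1: (-3.5,-2.5) → rotate → (-2.90374,-3.17306) → ×s → (-2.39558,-2.61777) → (-2.40,-2.62)
v2: (1,-5) → rotate → (2.01771,-4.68283) → ×s → (1.66461,-3.86333) → (1.66,-3.86)
v3: (3.5,-4) → rotate → (4.25516,-3.18490) → ×s → (3.51051,-2.62754) → (3.51,-2.63)
v4: (-1,0.5) → rotate → (-1.08210,0.28116) → ×s → (-0.89274,0.23196) → (-0.89,0.23)

Cross-section at z=1.5: (-2.40,-2.62) (1.66,-3.86) (3.51,-2.63) (-0.89,0.23)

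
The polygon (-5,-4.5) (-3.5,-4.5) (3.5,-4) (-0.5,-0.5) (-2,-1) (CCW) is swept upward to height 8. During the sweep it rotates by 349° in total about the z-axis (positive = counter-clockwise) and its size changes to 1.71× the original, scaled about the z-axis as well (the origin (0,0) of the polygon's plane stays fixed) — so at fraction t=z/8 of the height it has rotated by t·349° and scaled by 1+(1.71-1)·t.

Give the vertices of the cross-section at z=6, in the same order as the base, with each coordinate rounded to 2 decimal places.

t = z/height = 6/8 = 0.75
s = 1 + (scale-1)·z/height = 1 + (1.71-1)·6/8 = 1.532500
θ = twist·z/height = 349°·6/8 = 261.7500° = 4.568399 rad
cos θ = -0.143493, sin θ = -0.989651 (intermediates below are computed at full precision and shown rounded to 5 d.p.)
v1: (-5,-4.5) → rotate → (-3.73597,5.59397) → ×s → (-5.72537,8.57276) → (-5.73,8.57)
v2: (-3.5,-4.5) → rotate → (-3.95121,4.10950) → ×s → (-6.05522,6.29780) → (-6.06,6.30)
v3: (3.5,-4) → rotate → (-4.46083,-2.88981) → ×s → (-6.83622,-4.42863) → (-6.84,-4.43)
v4: (-0.5,-0.5) → rotate → (-0.42308,0.56657) → ×s → (-0.64837,0.86827) → (-0.65,0.87)
v5: (-2,-1) → rotate → (-0.70267,2.12280) → ×s → (-1.07684,3.25318) → (-1.08,3.25)

Cross-section at z=6: (-5.73,8.57) (-6.06,6.30) (-6.84,-4.43) (-0.65,0.87) (-1.08,3.25)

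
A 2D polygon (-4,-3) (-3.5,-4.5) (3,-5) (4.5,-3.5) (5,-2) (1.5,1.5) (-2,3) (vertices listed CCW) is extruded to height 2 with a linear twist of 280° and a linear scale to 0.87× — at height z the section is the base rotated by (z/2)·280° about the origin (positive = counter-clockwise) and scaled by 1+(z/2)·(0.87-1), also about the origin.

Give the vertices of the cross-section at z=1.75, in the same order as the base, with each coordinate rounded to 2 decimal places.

t = z/height = 1.75/2 = 0.875
s = 1 + (scale-1)·z/height = 1 + (0.87-1)·1.75/2 = 0.886250
θ = twist·z/height = 280°·1.75/2 = 245.0000° = 4.276057 rad
cos θ = -0.422618, sin θ = -0.906308 (intermediates below are computed at full precision and shown rounded to 5 d.p.)
v1: (-4,-3) → rotate → (-1.02845,4.89309) → ×s → (-0.91146,4.33650) → (-0.91,4.34)
v2: (-3.5,-4.5) → rotate → (-2.59922,5.07386) → ×s → (-2.30356,4.49671) → (-2.30,4.50)
v3: (3,-5) → rotate → (-5.79939,-0.60583) → ×s → (-5.13971,-0.53692) → (-5.14,-0.54)
v4: (4.5,-3.5) → rotate → (-5.07386,-2.59922) → ×s → (-4.49671,-2.30356) → (-4.50,-2.30)
v5: (5,-2) → rotate → (-3.92571,-3.68630) → ×s → (-3.47916,-3.26699) → (-3.48,-3.27)
v6: (1.5,1.5) → rotate → (0.72553,-1.99339) → ×s → (0.64300,-1.76664) → (0.64,-1.77)
v7: (-2,3) → rotate → (3.56416,0.54476) → ×s → (3.15874,0.48279) → (3.16,0.48)

Cross-section at z=1.75: (-0.91,4.34) (-2.30,4.50) (-5.14,-0.54) (-4.50,-2.30) (-3.48,-3.27) (0.64,-1.77) (3.16,0.48)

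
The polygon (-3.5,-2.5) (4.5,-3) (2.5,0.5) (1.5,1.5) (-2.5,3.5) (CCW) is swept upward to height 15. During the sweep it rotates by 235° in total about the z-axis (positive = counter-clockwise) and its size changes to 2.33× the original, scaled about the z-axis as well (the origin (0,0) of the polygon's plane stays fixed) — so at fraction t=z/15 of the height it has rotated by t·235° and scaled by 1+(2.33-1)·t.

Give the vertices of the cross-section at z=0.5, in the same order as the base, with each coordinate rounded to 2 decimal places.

t = z/height = 0.5/15 = 0.0333333
s = 1 + (scale-1)·z/height = 1 + (2.33-1)·0.5/15 = 1.044333
θ = twist·z/height = 235°·0.5/15 = 7.8333° = 0.136717 rad
cos θ = 0.990669, sin θ = 0.136292 (intermediates below are computed at full precision and shown rounded to 5 d.p.)
v1: (-3.5,-2.5) → rotate → (-3.12661,-2.95369) → ×s → (-3.26522,-3.08464) → (-3.27,-3.08)
v2: (4.5,-3) → rotate → (4.86689,-2.35869) → ×s → (5.08265,-2.46326) → (5.08,-2.46)
v3: (2.5,0.5) → rotate → (2.40853,0.83606) → ×s → (2.51530,0.87313) → (2.52,0.87)
v4: (1.5,1.5) → rotate → (1.28157,1.69044) → ×s → (1.33838,1.76538) → (1.34,1.77)
v5: (-2.5,3.5) → rotate → (-2.95369,3.12661) → ×s → (-3.08464,3.26522) → (-3.08,3.27)

Cross-section at z=0.5: (-3.27,-3.08) (5.08,-2.46) (2.52,0.87) (1.34,1.77) (-3.08,3.27)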